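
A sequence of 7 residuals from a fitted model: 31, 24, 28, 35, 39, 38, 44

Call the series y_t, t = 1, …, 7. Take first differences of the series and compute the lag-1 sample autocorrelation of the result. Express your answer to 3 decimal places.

-0.123

First differences Δy: -7, 4, 7, 4, -1, 6
Mean of differences = 2.1667
Numerator Σ(Δy_t−Δȳ)(Δy_{t+1}−Δȳ) = -17.0278
Denominator Σ(Δy_t−Δȳ)² = 138.8333
r_1(Δy) = -17.0278 / 138.8333 = -0.123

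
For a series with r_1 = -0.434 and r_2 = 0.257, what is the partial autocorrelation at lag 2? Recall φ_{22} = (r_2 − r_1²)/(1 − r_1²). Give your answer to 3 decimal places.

φ_{22} = (r_2 − r_1²) / (1 − r_1²)
r_1² = (-0.434)² = 0.188356
Numerator = 0.257 − 0.1884 = 0.0686; denominator = 1 − 0.1884 = 0.8116
φ_{22} = 0.0686 / 0.8116 = 0.085

0.085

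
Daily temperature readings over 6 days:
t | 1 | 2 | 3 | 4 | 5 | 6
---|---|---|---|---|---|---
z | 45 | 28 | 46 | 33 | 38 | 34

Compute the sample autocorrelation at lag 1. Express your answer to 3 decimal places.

-0.776

Mean z̄ = (45 + 28 + 46 + 33 + 38 + 34)/6 = 37.3333
Deviations from mean: 7.6667, -9.3333, 8.6667, -4.3333, 0.6667, -3.3333
Numerator Σ_{t=1}^{5}(z_t−z̄)(z_{t+1}−z̄) = -195.1111
Denominator Σ(z_t−z̄)² = 251.3333
r_1 = -195.1111 / 251.3333 = -0.776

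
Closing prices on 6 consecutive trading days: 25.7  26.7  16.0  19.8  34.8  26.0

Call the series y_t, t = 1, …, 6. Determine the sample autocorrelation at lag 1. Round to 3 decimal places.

-0.043

Mean ȳ = (25.7 + 26.7 + 16.0 + 19.8 + 34.8 + 26.0)/6 = 24.8333
Deviations from mean: 0.8667, 1.8667, -8.8333, -5.0333, 9.9667, 1.1667
Numerator Σ_{t=1}^{5}(y_t−ȳ)(y_{t+1}−ȳ) = -8.9478
Denominator Σ(y_t−ȳ)² = 208.2933
r_1 = -8.9478 / 208.2933 = -0.043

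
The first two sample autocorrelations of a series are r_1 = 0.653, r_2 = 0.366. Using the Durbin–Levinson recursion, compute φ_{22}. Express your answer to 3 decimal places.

φ_{22} = (r_2 − r_1²) / (1 − r_1²)
r_1² = (0.653)² = 0.426409
Numerator = 0.366 − 0.4264 = -0.0604; denominator = 1 − 0.4264 = 0.5736
φ_{22} = -0.0604 / 0.5736 = -0.105

-0.105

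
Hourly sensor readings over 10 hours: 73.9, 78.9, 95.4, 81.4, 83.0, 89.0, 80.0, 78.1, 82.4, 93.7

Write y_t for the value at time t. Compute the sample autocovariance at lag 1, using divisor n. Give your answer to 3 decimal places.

Mean ȳ = (73.9 + 78.9 + 95.4 + 81.4 + 83.0 + 89.0 + 80.0 + 78.1 + 82.4 + 93.7)/10 = 83.5800
Σ_{t=1}^{9}(y_t−ȳ)(y_{t+1}−ȳ) = -42.9224
γ_1 = -42.9224 / 10 = -4.292

-4.292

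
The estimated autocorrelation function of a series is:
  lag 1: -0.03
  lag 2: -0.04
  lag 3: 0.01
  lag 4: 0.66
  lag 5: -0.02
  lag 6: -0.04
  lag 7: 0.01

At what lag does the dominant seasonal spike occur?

4

The largest autocorrelation is r_4 = 0.66; the remaining lags stay at or below 0.01.
The dominant spike at lag 4 indicates a seasonal period of 4.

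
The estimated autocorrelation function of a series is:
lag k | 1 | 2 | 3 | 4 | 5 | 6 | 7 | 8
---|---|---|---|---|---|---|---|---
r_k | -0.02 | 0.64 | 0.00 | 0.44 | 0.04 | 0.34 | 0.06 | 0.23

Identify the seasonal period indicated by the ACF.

The largest autocorrelation is r_2 = 0.64, with weaker echoes at lags 4 (0.44), 6 (0.34) and 8 (0.23); the remaining lags stay at or below 0.06.
The dominant spike at lag 2 indicates a seasonal period of 2.

2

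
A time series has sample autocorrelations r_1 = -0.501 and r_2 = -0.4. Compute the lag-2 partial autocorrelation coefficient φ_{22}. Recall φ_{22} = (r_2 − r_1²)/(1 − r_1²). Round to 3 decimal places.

-0.869

φ_{22} = (r_2 − r_1²) / (1 − r_1²)
r_1² = (-0.501)² = 0.251001
Numerator = -0.4 − 0.2510 = -0.6510; denominator = 1 − 0.2510 = 0.7490
φ_{22} = -0.6510 / 0.7490 = -0.869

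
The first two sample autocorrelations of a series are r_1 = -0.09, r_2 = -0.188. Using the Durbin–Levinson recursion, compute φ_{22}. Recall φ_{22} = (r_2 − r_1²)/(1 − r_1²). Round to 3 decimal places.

-0.198

φ_{22} = (r_2 − r_1²) / (1 − r_1²)
r_1² = (-0.09)² = 0.0081
Numerator = -0.188 − 0.0081 = -0.1961; denominator = 1 − 0.0081 = 0.9919
φ_{22} = -0.1961 / 0.9919 = -0.198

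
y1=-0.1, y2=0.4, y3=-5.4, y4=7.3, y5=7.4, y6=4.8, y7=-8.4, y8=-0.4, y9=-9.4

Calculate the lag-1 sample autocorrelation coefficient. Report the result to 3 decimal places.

0.053

Mean ȳ = (-0.1 + 0.4 − 5.4 + 7.3 + 7.4 + 4.8 − 8.4 − 0.4 − 9.4)/9 = -0.4222
Numerator Σ_{t=1}^{8}(y_t−ȳ)(y_{t+1}−ȳ) = 16.9484
Denominator Σ(y_t−ȳ)² = 317.8956
r_1 = 16.9484 / 317.8956 = 0.053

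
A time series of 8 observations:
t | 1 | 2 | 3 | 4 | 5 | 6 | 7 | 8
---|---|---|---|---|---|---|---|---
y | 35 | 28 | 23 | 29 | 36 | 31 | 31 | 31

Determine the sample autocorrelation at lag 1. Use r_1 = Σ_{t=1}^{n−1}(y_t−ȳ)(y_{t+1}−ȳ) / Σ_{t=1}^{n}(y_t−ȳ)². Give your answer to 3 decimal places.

0.119

Mean ȳ = (35 + 28 + 23 + 29 + 36 + 31 + 31 + 31)/8 = 30.5000
Deviations from mean: 4.5000, -2.5000, -7.5000, -1.5000, 5.5000, 0.5000, 0.5000, 0.5000
Σ(y_t−ȳ)(y_{t+1}−ȳ) = (-11.2500) + (18.7500) + (11.2500) + (-8.2500) + (2.7500) + (0.2500) + (0.2500) = 13.7500
Denominator Σ(y_t−ȳ)² = 116.0000
r_1 = 13.7500 / 116.0000 = 0.119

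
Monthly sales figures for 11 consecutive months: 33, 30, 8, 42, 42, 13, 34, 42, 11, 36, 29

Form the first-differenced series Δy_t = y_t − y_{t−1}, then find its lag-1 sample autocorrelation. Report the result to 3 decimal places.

First differences Δy: -3, -22, 34, 0, -29, 21, 8, -31, 25, -7
Mean of differences = -0.4000
Numerator Σ(Δy_t−Δȳ)(Δy_{t+1}−Δȳ) = -2318.7600
Denominator Σ(Δy_t−Δȳ)² = 4628.4000
r_1(Δy) = -2318.7600 / 4628.4000 = -0.501

-0.501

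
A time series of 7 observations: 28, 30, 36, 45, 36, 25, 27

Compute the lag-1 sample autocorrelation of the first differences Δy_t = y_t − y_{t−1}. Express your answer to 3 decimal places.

First differences Δy: 2, 6, 9, -9, -11, 2
Mean of differences = -0.1667
Numerator Σ(Δy_t−Δȳ)(Δy_{t+1}−Δȳ) = 61.1389
Denominator Σ(Δy_t−Δȳ)² = 326.8333
r_1(Δy) = 61.1389 / 326.8333 = 0.187

0.187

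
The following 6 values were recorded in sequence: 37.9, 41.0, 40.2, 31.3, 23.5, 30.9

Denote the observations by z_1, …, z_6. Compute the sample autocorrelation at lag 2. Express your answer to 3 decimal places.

Mean z̄ = (37.9 + 41.0 + 40.2 + 31.3 + 23.5 + 30.9)/6 = 34.1333
Deviations from mean: 3.7667, 6.8667, 6.0667, -2.8333, -10.6333, -3.2333
Σ(z_t−z̄)(z_{t+2}−z̄) = (22.8511) + (-19.4556) + (-64.5089) + (9.1611) = -51.9522
Denominator Σ(z_t−z̄)² = 229.6933
r_2 = -51.9522 / 229.6933 = -0.226

-0.226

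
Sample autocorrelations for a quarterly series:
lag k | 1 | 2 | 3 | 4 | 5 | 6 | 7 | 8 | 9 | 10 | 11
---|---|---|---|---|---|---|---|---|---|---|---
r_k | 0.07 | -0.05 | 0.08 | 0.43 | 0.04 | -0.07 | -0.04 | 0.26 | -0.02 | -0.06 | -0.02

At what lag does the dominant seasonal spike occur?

The largest autocorrelation is r_4 = 0.43, with a weaker echo at lag 8 (0.26); the remaining lags stay at or below 0.08.
The dominant spike at lag 4 indicates a seasonal period of 4.

4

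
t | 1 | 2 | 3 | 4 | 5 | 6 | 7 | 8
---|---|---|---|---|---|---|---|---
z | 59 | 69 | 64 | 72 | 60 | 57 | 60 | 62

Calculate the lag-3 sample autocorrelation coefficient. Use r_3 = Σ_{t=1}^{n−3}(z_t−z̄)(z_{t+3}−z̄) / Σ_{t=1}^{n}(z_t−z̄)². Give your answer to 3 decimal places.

Mean z̄ = (59 + 69 + 64 + 72 + 60 + 57 + 60 + 62)/8 = 62.8750
Deviations from mean: -3.8750, 6.1250, 1.1250, 9.1250, -2.8750, -5.8750, -2.8750, -0.8750
Σ(z_t−z̄)(z_{t+3}−z̄) = (-35.3594) + (-17.6094) + (-6.6094) + (-26.2344) + (2.5156) = -83.2969
Denominator Σ(z_t−z̄)² = 188.8750
r_3 = -83.2969 / 188.8750 = -0.441

-0.441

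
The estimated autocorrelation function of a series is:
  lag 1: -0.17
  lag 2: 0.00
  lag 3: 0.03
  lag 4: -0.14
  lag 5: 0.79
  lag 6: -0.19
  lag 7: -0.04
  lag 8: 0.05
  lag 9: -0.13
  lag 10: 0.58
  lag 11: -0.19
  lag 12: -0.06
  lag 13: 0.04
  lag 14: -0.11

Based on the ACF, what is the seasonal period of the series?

The largest autocorrelation is r_5 = 0.79, with a weaker echo at lag 10 (0.58); the remaining lags stay at or below 0.05.
The dominant spike at lag 5 indicates a seasonal period of 5.

5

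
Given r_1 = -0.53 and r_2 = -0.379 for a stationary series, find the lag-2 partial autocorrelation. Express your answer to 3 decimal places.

φ_{22} = (r_2 − r_1²) / (1 − r_1²)
r_1² = (-0.53)² = 0.2809
Numerator = -0.379 − 0.2809 = -0.6599; denominator = 1 − 0.2809 = 0.7191
φ_{22} = -0.6599 / 0.7191 = -0.918

-0.918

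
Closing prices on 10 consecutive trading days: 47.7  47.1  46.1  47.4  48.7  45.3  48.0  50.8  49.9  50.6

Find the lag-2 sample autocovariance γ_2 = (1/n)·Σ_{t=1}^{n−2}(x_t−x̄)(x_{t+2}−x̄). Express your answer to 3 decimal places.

0.134

Mean x̄ = (47.7 + 47.1 + 46.1 + 47.4 + 48.7 + 45.3 + 48.0 + 50.8 + 49.9 + 50.6)/10 = 48.1600
Σ_{t=1}^{8}(x_t−x̄)(x_{t+2}−x̄) = 1.3408
γ_2 = 1.3408 / 10 = 0.134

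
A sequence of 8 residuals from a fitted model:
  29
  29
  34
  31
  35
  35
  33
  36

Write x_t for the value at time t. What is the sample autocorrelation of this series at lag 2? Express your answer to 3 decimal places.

0.161

Mean x̄ = (29 + 29 + 34 + 31 + 35 + 35 + 33 + 36)/8 = 32.7500
Σ(x_t−x̄)(x_{t+2}−x̄) = (-4.6875) + (6.5625) + (2.8125) + (-3.9375) + (0.5625) + (7.3125) = 8.6250
Denominator Σ(x_t−x̄)² = 53.5000
r_2 = 8.6250 / 53.5000 = 0.161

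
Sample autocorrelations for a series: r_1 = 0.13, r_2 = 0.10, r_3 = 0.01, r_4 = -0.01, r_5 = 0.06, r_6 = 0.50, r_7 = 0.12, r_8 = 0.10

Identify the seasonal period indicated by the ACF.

The largest autocorrelation is r_6 = 0.50; the remaining lags stay at or below 0.13.
The dominant spike at lag 6 indicates a seasonal period of 6.

6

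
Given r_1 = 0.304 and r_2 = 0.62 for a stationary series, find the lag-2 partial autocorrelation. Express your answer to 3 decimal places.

φ_{22} = (r_2 − r_1²) / (1 − r_1²)
r_1² = (0.304)² = 0.092416
Numerator = 0.62 − 0.0924 = 0.5276; denominator = 1 − 0.0924 = 0.9076
φ_{22} = 0.5276 / 0.9076 = 0.581

0.581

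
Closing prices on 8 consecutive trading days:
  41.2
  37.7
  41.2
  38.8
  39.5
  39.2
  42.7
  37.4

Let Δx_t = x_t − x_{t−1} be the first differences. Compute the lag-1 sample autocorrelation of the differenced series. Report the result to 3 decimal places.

-0.575

First differences Δx: -3.5, 3.5, -2.4, 0.7, -0.3, 3.5, -5.3
Mean of differences = -0.5429
Numerator Σ(Δx_t−Δx̄)(Δx_{t+1}−Δx̄) = -39.7204
Denominator Σ(Δx_t−Δx̄)² = 69.1171
r_1(Δx) = -39.7204 / 69.1171 = -0.575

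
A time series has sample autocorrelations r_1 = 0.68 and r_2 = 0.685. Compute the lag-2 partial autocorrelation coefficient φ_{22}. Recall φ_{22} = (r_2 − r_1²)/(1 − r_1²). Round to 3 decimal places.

0.414

φ_{22} = (r_2 − r_1²) / (1 − r_1²)
r_1² = (0.68)² = 0.4624
Numerator = 0.685 − 0.4624 = 0.2226; denominator = 1 − 0.4624 = 0.5376
φ_{22} = 0.2226 / 0.5376 = 0.414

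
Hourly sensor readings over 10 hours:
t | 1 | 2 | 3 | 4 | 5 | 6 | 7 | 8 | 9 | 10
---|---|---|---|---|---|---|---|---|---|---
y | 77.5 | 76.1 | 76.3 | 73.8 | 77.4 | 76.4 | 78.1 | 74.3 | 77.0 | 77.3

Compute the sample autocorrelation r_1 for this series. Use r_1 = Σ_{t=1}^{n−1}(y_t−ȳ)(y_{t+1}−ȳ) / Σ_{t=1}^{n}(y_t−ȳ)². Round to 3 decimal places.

Mean ȳ = (77.5 + 76.1 + 76.3 + 73.8 + 77.4 + 76.4 + 78.1 + 74.3 + 77.0 + 77.3)/10 = 76.4200
Numerator Σ_{t=1}^{9}(y_t−ȳ)(y_{t+1}−ȳ) = -6.8944
Denominator Σ(y_t−ȳ)² = 17.5360
r_1 = -6.8944 / 17.5360 = -0.393

-0.393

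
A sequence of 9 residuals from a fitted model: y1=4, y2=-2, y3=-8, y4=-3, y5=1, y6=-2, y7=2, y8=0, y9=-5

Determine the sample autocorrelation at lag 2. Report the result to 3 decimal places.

Mean ȳ = (4 − 2 − 8 − 3 + 1 − 2 + 2 + 0 − 5)/9 = -1.4444
Σ(y_t−ȳ)(y_{t+2}−ȳ) = (-35.6914) + (0.8642) + (-16.0247) + (0.8642) + (8.4198) + (-0.8025) + (-12.2469) = -54.6173
Denominator Σ(y_t−ȳ)² = 108.2222
r_2 = -54.6173 / 108.2222 = -0.505

-0.505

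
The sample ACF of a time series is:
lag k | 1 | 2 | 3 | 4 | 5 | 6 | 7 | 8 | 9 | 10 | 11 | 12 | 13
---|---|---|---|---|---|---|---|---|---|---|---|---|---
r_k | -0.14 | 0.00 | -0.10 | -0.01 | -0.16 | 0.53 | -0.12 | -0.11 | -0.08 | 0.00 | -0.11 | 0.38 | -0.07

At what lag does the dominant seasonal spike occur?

The largest autocorrelation is r_6 = 0.53, with a weaker echo at lag 12 (0.38); the remaining lags stay at or below 0.00.
The dominant spike at lag 6 indicates a seasonal period of 6.

6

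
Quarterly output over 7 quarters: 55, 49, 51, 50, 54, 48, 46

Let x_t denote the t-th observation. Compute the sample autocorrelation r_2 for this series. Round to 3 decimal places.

-0.154

Mean x̄ = (55 + 49 + 51 + 50 + 54 + 48 + 46)/7 = 50.4286
Deviations from mean: 4.5714, -1.4286, 0.5714, -0.4286, 3.5714, -2.4286, -4.4286
Σ(x_t−x̄)(x_{t+2}−x̄) = (2.6122) + (0.6122) + (2.0408) + (1.0408) + (-15.8163) = -9.5102
Denominator Σ(x_t−x̄)² = 61.7143
r_2 = -9.5102 / 61.7143 = -0.154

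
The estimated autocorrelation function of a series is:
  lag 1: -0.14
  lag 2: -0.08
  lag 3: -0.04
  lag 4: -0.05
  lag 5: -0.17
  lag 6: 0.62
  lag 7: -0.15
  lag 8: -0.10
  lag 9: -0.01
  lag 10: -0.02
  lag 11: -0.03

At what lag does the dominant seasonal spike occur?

The largest autocorrelation is r_6 = 0.62; the remaining lags stay at or below -0.01.
The dominant spike at lag 6 indicates a seasonal period of 6.

6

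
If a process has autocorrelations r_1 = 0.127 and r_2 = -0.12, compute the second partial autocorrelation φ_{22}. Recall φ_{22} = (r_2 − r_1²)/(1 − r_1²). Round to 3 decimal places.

φ_{22} = (r_2 − r_1²) / (1 − r_1²)
r_1² = (0.127)² = 0.016129
Numerator = -0.12 − 0.0161 = -0.1361; denominator = 1 − 0.0161 = 0.9839
φ_{22} = -0.1361 / 0.9839 = -0.138

-0.138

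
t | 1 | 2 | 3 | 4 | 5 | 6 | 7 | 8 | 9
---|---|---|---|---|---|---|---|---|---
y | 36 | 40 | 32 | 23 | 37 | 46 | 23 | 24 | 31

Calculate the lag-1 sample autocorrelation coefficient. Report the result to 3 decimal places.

0.020

Mean ȳ = (36 + 40 + 32 + 23 + 37 + 46 + 23 + 24 + 31)/9 = 32.4444
Numerator Σ_{t=1}^{8}(y_t−ȳ)(y_{t+1}−ȳ) = 10.3580
Denominator Σ(y_t−ȳ)² = 526.2222
r_1 = 10.3580 / 526.2222 = 0.020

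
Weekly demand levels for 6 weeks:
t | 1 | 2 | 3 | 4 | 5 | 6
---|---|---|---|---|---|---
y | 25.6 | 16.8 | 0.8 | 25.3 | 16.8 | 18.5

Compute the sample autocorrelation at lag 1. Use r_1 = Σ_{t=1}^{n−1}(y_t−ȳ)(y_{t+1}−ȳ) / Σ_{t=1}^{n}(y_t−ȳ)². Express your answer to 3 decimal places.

Mean ȳ = (25.6 + 16.8 + 0.8 + 25.3 + 16.8 + 18.5)/6 = 17.3000
Deviations from mean: 8.3000, -0.5000, -16.5000, 8.0000, -0.5000, 1.2000
Numerator Σ_{t=1}^{5}(y_t−ȳ)(y_{t+1}−ȳ) = -132.5000
Denominator Σ(y_t−ȳ)² = 407.0800
r_1 = -132.5000 / 407.0800 = -0.325

-0.325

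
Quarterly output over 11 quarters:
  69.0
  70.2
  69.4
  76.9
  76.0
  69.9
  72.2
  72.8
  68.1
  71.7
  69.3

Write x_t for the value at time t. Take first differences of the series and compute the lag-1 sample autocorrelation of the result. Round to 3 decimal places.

-0.345

First differences Δx: 1.2, -0.8, 7.5, -0.9, -6.1, 2.3, 0.6, -4.7, 3.6, -2.4
Mean of differences = 0.0300
Numerator Σ(Δx_t−Δx̄)(Δx_{t+1}−Δx̄) = -49.2959
Denominator Σ(Δx_t−Δx̄)² = 142.8010
r_1(Δx) = -49.2959 / 142.8010 = -0.345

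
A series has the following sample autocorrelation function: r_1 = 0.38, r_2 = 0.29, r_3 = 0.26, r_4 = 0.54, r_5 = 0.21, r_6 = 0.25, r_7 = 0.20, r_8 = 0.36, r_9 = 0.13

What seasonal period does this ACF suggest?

4

The largest autocorrelation is r_4 = 0.54; the remaining lags stay at or below 0.38. The elevated value at lag 1 (0.38), dropping to 0.29 at lag 2, reflects decaying short-term dependence rather than seasonality.
The dominant spike at lag 4 indicates a seasonal period of 4.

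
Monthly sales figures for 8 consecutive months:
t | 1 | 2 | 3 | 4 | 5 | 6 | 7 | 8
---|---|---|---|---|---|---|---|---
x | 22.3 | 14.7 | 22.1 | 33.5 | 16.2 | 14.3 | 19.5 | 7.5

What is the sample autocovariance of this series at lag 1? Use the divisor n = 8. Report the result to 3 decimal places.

-2.084

Mean x̄ = (22.3 + 14.7 + 22.1 + 33.5 + 16.2 + 14.3 + 19.5 + 7.5)/8 = 18.7625
Deviations: 3.5375, -4.0625, 3.3375, 14.7375, -2.5625, -4.4625, 0.7375, -11.2625
Σ_{t=1}^{7}(x_t−x̄)(x_{t+1}−x̄) = -16.6702
γ_1 = -16.6702 / 8 = -2.084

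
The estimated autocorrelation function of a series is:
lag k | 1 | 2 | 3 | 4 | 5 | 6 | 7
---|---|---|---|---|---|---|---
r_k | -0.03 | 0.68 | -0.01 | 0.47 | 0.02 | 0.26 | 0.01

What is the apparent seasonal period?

The largest autocorrelation is r_2 = 0.68, with weaker echoes at lags 4 (0.47) and 6 (0.26); the remaining lags stay at or below 0.02.
The dominant spike at lag 2 indicates a seasonal period of 2.

2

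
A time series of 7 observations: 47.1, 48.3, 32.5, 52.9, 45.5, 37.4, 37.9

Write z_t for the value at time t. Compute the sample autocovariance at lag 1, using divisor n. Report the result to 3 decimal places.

-14.101

Mean z̄ = (47.1 + 48.3 + 32.5 + 52.9 + 45.5 + 37.4 + 37.9)/7 = 43.0857
Σ_{t=1}^{6}(z_t−z̄)(z_{t+1}−z̄) = -98.7045
γ_1 = -98.7045 / 7 = -14.101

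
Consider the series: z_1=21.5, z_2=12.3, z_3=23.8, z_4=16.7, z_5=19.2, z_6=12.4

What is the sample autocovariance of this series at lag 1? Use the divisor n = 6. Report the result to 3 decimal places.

Mean z̄ = (21.5 + 12.3 + 23.8 + 16.7 + 19.2 + 12.4)/6 = 17.6500
Deviations: 3.8500, -5.3500, 6.1500, -0.9500, 1.5500, -5.2500
Σ_{t=1}^{5}(z_t−z̄)(z_{t+1}−z̄) = -68.9525
γ_1 = -68.9525 / 6 = -11.492

-11.492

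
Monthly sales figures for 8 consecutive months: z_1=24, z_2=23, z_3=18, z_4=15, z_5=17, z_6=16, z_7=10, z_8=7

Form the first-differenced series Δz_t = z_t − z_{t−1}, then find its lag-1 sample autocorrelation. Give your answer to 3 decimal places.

First differences Δz: -1, -5, -3, 2, -1, -6, -3
Mean of differences = -2.4286
Numerator Σ(Δz_t−Δz̄)(Δz_{t+1}−Δz̄) = -1.4694
Denominator Σ(Δz_t−Δz̄)² = 43.7143
r_1(Δz) = -1.4694 / 43.7143 = -0.034

-0.034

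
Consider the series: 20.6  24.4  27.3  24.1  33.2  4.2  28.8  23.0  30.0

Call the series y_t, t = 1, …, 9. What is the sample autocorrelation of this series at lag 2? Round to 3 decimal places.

0.196

Mean ȳ = (20.6 + 24.4 + 27.3 + 24.1 + 33.2 + 4.2 + 28.8 + 23.0 + 30.0)/9 = 23.9556
Σ(y_t−ȳ)(y_{t+2}−ȳ) = (-11.2225) + (0.0642) + (30.9175) + (-2.8536) + (44.7842) + (18.8775) + (29.2820) = 109.8494
Denominator Σ(y_t−ȳ)² = 559.3222
r_2 = 109.8494 / 559.3222 = 0.196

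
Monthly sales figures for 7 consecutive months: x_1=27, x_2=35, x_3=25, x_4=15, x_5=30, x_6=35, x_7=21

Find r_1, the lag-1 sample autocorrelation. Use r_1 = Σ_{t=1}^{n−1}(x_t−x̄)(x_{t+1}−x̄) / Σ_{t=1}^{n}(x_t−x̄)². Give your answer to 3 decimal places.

Mean x̄ = (27 + 35 + 25 + 15 + 30 + 35 + 21)/7 = 26.8571
Numerator Σ_{t=1}^{6}(x_t−x̄)(x_{t+1}−x̄) = -51.3061
Denominator Σ(x_t−x̄)² = 320.8571
r_1 = -51.3061 / 320.8571 = -0.160

-0.160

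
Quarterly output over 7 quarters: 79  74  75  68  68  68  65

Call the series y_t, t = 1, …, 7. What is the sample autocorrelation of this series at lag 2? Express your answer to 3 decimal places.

0.250

Mean ȳ = (79 + 74 + 75 + 68 + 68 + 68 + 65)/7 = 71.0000
Deviations from mean: 8.0000, 3.0000, 4.0000, -3.0000, -3.0000, -3.0000, -6.0000
Σ(y_t−ȳ)(y_{t+2}−ȳ) = (32.0000) + (-9.0000) + (-12.0000) + (9.0000) + (18.0000) = 38.0000
Denominator Σ(y_t−ȳ)² = 152.0000
r_2 = 38.0000 / 152.0000 = 0.250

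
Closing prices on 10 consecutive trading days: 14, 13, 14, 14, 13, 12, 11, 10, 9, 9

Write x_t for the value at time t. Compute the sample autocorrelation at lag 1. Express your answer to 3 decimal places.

Mean x̄ = (14 + 13 + 14 + 14 + 13 + 12 + 11 + 10 + 9 + 9)/10 = 11.9000
Numerator Σ_{t=1}^{9}(x_t−x̄)(x_{t+1}−x̄) = 26.9900
Denominator Σ(x_t−x̄)² = 36.9000
r_1 = 26.9900 / 36.9000 = 0.731

0.731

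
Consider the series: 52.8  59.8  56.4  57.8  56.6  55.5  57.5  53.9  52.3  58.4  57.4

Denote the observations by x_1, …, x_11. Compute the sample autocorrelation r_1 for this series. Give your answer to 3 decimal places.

-0.209

Mean x̄ = (52.8 + 59.8 + 56.4 + 57.8 + 56.6 + 55.5 + 57.5 + 53.9 + 52.3 + 58.4 + 57.4)/11 = 56.2182
Numerator Σ_{t=1}^{10}(x_t−x̄)(x_{t+1}−x̄) = -11.7540
Denominator Σ(x_t−x̄)² = 56.2364
r_1 = -11.7540 / 56.2364 = -0.209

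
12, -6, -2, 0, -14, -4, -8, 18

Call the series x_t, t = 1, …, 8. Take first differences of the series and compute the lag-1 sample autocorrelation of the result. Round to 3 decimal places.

-0.283

First differences Δx: -18, 4, 2, -14, 10, -4, 26
Mean of differences = 0.8571
Numerator Σ(Δx_t−Δx̄)(Δx_{t+1}−Δx̄) = -375.0204
Denominator Σ(Δx_t−Δx̄)² = 1326.8571
r_1(Δx) = -375.0204 / 1326.8571 = -0.283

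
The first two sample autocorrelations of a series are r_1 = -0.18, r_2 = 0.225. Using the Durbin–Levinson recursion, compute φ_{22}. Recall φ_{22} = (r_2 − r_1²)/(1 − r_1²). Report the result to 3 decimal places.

0.199

φ_{22} = (r_2 − r_1²) / (1 − r_1²)
r_1² = (-0.18)² = 0.0324
Numerator = 0.225 − 0.0324 = 0.1926; denominator = 1 − 0.0324 = 0.9676
φ_{22} = 0.1926 / 0.9676 = 0.199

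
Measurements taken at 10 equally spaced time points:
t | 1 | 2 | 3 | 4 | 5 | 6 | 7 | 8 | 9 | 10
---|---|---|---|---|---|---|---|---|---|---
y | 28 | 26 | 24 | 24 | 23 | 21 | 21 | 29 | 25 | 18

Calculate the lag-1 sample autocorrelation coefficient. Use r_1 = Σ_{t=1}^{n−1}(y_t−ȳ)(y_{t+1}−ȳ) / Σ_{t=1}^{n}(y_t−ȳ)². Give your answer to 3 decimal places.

0.041

Mean ȳ = (28 + 26 + 24 + 24 + 23 + 21 + 21 + 29 + 25 + 18)/10 = 23.9000
Numerator Σ_{t=1}^{9}(y_t−ȳ)(y_{t+1}−ȳ) = 4.0900
Denominator Σ(y_t−ȳ)² = 100.9000
r_1 = 4.0900 / 100.9000 = 0.041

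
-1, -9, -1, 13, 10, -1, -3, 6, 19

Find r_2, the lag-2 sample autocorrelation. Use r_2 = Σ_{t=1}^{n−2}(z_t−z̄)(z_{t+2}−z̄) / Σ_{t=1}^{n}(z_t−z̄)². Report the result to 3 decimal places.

-0.509

Mean z̄ = (-1 − 9 − 1 + 13 + 10 − 1 − 3 + 6 + 19)/9 = 3.6667
Numerator Σ_{t=1}^{7}(z_t−z̄)(z_{t+2}−z̄) = -324.8889
Denominator Σ(z_t−z̄)² = 638.0000
r_2 = -324.8889 / 638.0000 = -0.509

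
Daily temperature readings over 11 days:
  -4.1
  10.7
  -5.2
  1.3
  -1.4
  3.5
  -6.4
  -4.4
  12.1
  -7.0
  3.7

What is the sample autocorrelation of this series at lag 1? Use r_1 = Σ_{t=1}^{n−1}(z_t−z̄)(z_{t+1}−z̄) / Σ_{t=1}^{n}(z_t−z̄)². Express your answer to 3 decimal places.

-0.614

Mean z̄ = (-4.1 + 10.7 − 5.2 + 1.3 − 1.4 + 3.5 − 6.4 − 4.4 + 12.1 − 7.0 + 3.7)/11 = 0.2545
Numerator Σ_{t=1}^{10}(z_t−z̄)(z_{t+1}−z̄) = -271.9493
Denominator Σ(z_t−z̄)² = 442.9473
r_1 = -271.9493 / 442.9473 = -0.614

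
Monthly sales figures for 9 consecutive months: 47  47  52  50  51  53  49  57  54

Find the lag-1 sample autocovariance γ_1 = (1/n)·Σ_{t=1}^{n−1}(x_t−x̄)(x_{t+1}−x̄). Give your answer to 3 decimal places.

1.418

Mean x̄ = (47 + 47 + 52 + 50 + 51 + 53 + 49 + 57 + 54)/9 = 51.1111
Σ_{t=1}^{8}(x_t−x̄)(x_{t+1}−x̄) = 12.7654
γ_1 = 12.7654 / 9 = 1.418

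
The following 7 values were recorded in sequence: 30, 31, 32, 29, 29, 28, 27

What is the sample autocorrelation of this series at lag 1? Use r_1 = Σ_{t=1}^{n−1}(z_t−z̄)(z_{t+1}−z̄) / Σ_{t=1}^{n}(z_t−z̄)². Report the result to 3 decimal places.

Mean z̄ = (30 + 31 + 32 + 29 + 29 + 28 + 27)/7 = 29.4286
Deviations from mean: 0.5714, 1.5714, 2.5714, -0.4286, -0.4286, -1.4286, -2.4286
Numerator Σ_{t=1}^{6}(z_t−z̄)(z_{t+1}−z̄) = 8.1020
Denominator Σ(z_t−z̄)² = 17.7143
r_1 = 8.1020 / 17.7143 = 0.457

0.457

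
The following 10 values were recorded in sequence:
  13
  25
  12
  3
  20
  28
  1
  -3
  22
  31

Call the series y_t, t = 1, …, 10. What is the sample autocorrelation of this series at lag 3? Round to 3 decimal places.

-0.015

Mean ȳ = (13 + 25 + 12 + 3 + 20 + 28 + 1 − 3 + 22 + 31)/10 = 15.2000
Σ(y_t−ȳ)(y_{t+3}−ȳ) = (26.8400) + (47.0400) + (-40.9600) + (173.2400) + (-87.3600) + (87.0400) + (-224.3600) = -18.5200
Denominator Σ(y_t−ȳ)² = 1275.6000
r_3 = -18.5200 / 1275.6000 = -0.015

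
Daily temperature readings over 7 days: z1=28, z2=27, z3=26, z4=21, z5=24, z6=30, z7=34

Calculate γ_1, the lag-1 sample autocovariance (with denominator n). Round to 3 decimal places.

Mean z̄ = (28 + 27 + 26 + 21 + 24 + 30 + 34)/7 = 27.1429
Σ_{t=1}^{6}(z_t−z̄)(z_{t+1}−z̄) = 36.9796
γ_1 = 36.9796 / 7 = 5.283

5.283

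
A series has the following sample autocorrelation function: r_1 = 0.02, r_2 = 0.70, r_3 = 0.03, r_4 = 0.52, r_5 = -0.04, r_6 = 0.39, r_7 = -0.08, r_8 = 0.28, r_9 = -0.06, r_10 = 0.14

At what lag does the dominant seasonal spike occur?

2

The largest autocorrelation is r_2 = 0.70, with weaker echoes at lags 4 (0.52), 6 (0.39) and 8 (0.28); the remaining lags stay at or below 0.14.
The dominant spike at lag 2 indicates a seasonal period of 2.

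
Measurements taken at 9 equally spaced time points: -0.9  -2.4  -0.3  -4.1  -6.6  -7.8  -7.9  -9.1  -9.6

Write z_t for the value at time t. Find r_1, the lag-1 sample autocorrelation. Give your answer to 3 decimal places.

Mean z̄ = (-0.9 − 2.4 − 0.3 − 4.1 − 6.6 − 7.8 − 7.9 − 9.1 − 9.6)/9 = -5.4111
Numerator Σ_{t=1}^{8}(z_t−z̄)(z_{t+1}−z̄) = 67.5354
Denominator Σ(z_t−z̄)² = 101.7289
r_1 = 67.5354 / 101.7289 = 0.664

0.664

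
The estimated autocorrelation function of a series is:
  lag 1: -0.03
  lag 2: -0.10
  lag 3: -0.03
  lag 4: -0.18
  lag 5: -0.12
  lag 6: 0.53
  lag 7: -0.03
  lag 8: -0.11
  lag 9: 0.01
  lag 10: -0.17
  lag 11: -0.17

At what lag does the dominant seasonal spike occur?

6

The largest autocorrelation is r_6 = 0.53; the remaining lags stay at or below 0.01.
The dominant spike at lag 6 indicates a seasonal period of 6.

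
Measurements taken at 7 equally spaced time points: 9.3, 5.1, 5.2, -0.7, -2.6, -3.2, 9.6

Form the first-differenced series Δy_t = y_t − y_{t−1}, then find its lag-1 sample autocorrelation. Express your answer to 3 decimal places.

First differences Δy: -4.2, 0.1, -5.9, -1.9, -0.6, 12.8
Mean of differences = 0.0500
Numerator Σ(Δy_t−Δȳ)(Δy_{t+1}−Δȳ) = 4.0725
Denominator Σ(Δy_t−Δȳ)² = 220.2550
r_1(Δy) = 4.0725 / 220.2550 = 0.018

0.018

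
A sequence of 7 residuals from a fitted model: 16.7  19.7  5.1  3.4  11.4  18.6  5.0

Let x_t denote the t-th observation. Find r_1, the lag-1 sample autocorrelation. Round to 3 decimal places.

-0.014

Mean x̄ = (16.7 + 19.7 + 5.1 + 3.4 + 11.4 + 18.6 + 5.0)/7 = 11.4143
Σ(x_t−x̄)(x_{t+1}−x̄) = (43.7959) + (-52.3184) + (50.6045) + (0.1145) + (-0.1027) + (-46.0912) = -3.9973
Denominator Σ(x_t−x̄)² = 293.4686
r_1 = -3.9973 / 293.4686 = -0.014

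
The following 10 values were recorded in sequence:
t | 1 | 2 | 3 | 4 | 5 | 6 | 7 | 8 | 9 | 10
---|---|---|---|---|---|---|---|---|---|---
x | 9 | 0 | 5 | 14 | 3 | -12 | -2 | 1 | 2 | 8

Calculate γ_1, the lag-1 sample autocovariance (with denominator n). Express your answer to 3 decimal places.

Mean x̄ = (9 + 0 + 5 + 14 + 3 − 12 − 2 + 1 + 2 + 8)/10 = 2.8000
Σ_{t=1}^{9}(x_t−x̄)(x_{t+1}−x̄) = 77.3600
γ_1 = 77.3600 / 10 = 7.736

7.736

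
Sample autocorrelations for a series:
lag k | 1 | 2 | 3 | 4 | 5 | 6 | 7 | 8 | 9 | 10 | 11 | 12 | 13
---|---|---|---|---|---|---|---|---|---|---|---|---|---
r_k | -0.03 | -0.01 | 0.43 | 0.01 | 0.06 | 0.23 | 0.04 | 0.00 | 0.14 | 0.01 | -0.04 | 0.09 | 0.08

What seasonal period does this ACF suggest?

The largest autocorrelation is r_3 = 0.43, with a weaker echo at lag 6 (0.23); the remaining lags stay at or below 0.14.
The dominant spike at lag 3 indicates a seasonal period of 3.

3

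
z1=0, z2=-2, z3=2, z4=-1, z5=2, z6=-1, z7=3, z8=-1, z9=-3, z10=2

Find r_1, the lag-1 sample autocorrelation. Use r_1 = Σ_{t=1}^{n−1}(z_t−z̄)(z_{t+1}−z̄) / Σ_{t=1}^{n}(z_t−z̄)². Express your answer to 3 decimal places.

Mean z̄ = (0 − 2 + 2 − 1 + 2 − 1 + 3 − 1 − 3 + 2)/10 = 0.1000
Numerator Σ_{t=1}^{9}(z_t−z̄)(z_{t+1}−z̄) = -18.9100
Denominator Σ(z_t−z̄)² = 36.9000
r_1 = -18.9100 / 36.9000 = -0.512

-0.512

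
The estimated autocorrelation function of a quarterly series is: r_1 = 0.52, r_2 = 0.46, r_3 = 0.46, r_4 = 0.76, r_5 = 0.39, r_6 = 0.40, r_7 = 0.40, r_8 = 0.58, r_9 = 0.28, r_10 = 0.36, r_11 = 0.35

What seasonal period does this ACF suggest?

The largest autocorrelation is r_4 = 0.76, with a weaker echo at lag 8 (0.58); the remaining lags stay at or below 0.52. The elevated value at lag 1 (0.52), dropping to 0.46 at lag 2, reflects decaying short-term dependence rather than seasonality.
The dominant spike at lag 4 indicates a seasonal period of 4.

4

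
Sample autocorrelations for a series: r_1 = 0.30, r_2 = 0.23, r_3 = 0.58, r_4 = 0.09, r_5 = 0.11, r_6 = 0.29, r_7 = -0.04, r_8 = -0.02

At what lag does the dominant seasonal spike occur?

The largest autocorrelation is r_3 = 0.58; the remaining lags stay at or below 0.30. The elevated value at lag 1 (0.30), dropping to 0.23 at lag 2, reflects decaying short-term dependence rather than seasonality.
The dominant spike at lag 3 indicates a seasonal period of 3.

3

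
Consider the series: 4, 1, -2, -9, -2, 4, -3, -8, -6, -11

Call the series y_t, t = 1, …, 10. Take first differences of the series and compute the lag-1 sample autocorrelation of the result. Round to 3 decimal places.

First differences Δy: -3, -3, -7, 7, 6, -7, -5, 2, -5
Mean of differences = -1.6667
Numerator Σ(Δy_t−Δȳ)(Δy_{t+1}−Δȳ) = -18.4444
Denominator Σ(Δy_t−Δȳ)² = 230.0000
r_1(Δy) = -18.4444 / 230.0000 = -0.080

-0.080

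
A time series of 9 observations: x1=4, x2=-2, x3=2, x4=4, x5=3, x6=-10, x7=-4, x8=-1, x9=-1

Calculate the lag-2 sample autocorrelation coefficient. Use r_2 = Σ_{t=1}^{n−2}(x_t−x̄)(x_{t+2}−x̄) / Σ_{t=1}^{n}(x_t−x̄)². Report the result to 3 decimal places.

-0.216

Mean x̄ = (4 − 2 + 2 + 4 + 3 − 10 − 4 − 1 − 1)/9 = -0.5556
Σ(x_t−x̄)(x_{t+2}−x̄) = (11.6420) + (-6.5802) + (9.0864) + (-43.0247) + (-12.2469) + (4.1975) + (1.5309) = -35.3951
Denominator Σ(x_t−x̄)² = 164.2222
r_2 = -35.3951 / 164.2222 = -0.216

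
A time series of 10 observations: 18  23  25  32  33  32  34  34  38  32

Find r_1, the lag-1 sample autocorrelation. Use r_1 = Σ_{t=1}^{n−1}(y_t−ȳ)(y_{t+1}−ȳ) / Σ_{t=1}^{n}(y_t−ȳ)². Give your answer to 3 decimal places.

Mean ȳ = (18 + 23 + 25 + 32 + 33 + 32 + 34 + 34 + 38 + 32)/10 = 30.1000
Numerator Σ_{t=1}^{9}(y_t−ȳ)(y_{t+1}−ȳ) = 191.8900
Denominator Σ(y_t−ȳ)² = 334.9000
r_1 = 191.8900 / 334.9000 = 0.573

0.573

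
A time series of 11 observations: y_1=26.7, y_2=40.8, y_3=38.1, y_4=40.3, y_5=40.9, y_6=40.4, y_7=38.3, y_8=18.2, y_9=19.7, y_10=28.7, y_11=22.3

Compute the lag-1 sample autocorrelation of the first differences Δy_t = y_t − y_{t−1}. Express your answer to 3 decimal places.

First differences Δy: 14.1, -2.7, 2.2, 0.6, -0.5, -2.1, -20.1, 1.5, 9.0, -6.4
Mean of differences = -0.4400
Numerator Σ(Δy_t−Δȳ)(Δy_{t+1}−Δȳ) = -79.4976
Denominator Σ(Δy_t−Δȳ)² = 742.2440
r_1(Δy) = -79.4976 / 742.2440 = -0.107

-0.107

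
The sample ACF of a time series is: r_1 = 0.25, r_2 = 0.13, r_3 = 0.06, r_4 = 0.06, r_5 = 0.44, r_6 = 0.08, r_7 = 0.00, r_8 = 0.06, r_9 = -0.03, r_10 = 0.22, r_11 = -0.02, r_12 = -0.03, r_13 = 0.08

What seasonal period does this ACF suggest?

The largest autocorrelation is r_5 = 0.44; the remaining lags stay at or below 0.25. The elevated value at lag 1 (0.25), dropping to 0.13 at lag 2, reflects decaying short-term dependence rather than seasonality.
The dominant spike at lag 5 indicates a seasonal period of 5.

5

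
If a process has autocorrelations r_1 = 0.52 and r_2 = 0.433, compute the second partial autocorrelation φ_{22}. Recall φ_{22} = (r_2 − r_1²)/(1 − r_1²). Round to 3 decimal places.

0.223

φ_{22} = (r_2 − r_1²) / (1 − r_1²)
r_1² = (0.52)² = 0.2704
Numerator = 0.433 − 0.2704 = 0.1626; denominator = 1 − 0.2704 = 0.7296
φ_{22} = 0.1626 / 0.7296 = 0.223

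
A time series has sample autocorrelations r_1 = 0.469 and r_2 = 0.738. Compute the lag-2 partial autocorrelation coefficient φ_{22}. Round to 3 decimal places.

φ_{22} = (r_2 − r_1²) / (1 − r_1²)
r_1² = (0.469)² = 0.219961
Numerator = 0.738 − 0.2200 = 0.5180; denominator = 1 − 0.2200 = 0.7800
φ_{22} = 0.5180 / 0.7800 = 0.664

0.664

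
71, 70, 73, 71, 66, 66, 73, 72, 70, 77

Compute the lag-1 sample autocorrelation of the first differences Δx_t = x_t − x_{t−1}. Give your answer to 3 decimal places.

First differences Δx: -1, 3, -2, -5, 0, 7, -1, -2, 7
Mean of differences = 0.6667
Numerator Σ(Δx_t−Δx̄)(Δx_{t+1}−Δx̄) = -18.4444
Denominator Σ(Δx_t−Δx̄)² = 138.0000
r_1(Δx) = -18.4444 / 138.0000 = -0.134

-0.134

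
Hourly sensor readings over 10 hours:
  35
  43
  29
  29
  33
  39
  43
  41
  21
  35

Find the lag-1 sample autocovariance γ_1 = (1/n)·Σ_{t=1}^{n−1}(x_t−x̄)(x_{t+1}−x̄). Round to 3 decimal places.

Mean x̄ = (35 + 43 + 29 + 29 + 33 + 39 + 43 + 41 + 21 + 35)/10 = 34.8000
Σ_{t=1}^{9}(x_t−x̄)(x_{t+1}−x̄) = -12.4400
γ_1 = -12.4400 / 10 = -1.244

-1.244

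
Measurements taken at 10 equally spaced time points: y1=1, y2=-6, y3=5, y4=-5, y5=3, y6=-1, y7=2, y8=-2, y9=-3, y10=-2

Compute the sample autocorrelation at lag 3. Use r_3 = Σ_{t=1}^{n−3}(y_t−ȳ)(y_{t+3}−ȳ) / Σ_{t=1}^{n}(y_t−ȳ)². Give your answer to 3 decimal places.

Mean ȳ = (1 − 6 + 5 − 5 + 3 − 1 + 2 − 2 − 3 − 2)/10 = -0.8000
Σ(y_t−ȳ)(y_{t+3}−ȳ) = (-7.5600) + (-19.7600) + (-1.1600) + (-11.7600) + (-4.5600) + (0.4400) + (-3.3600) = -47.7200
Denominator Σ(y_t−ȳ)² = 111.6000
r_3 = -47.7200 / 111.6000 = -0.428

-0.428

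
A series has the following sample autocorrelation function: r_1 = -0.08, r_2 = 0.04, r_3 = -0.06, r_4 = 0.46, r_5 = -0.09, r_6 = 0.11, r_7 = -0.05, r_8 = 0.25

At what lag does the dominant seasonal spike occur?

The largest autocorrelation is r_4 = 0.46, with a weaker echo at lag 8 (0.25); the remaining lags stay at or below 0.11.
The dominant spike at lag 4 indicates a seasonal period of 4.

4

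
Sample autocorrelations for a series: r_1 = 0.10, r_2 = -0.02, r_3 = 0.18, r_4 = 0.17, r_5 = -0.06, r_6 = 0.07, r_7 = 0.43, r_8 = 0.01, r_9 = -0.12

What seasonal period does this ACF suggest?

The largest autocorrelation is r_7 = 0.43; the remaining lags stay at or below 0.18.
The dominant spike at lag 7 indicates a seasonal period of 7.

7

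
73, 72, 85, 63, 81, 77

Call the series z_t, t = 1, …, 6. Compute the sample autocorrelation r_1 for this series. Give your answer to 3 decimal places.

-0.688

Mean z̄ = (73 + 72 + 85 + 63 + 81 + 77)/6 = 75.1667
Deviations from mean: -2.1667, -3.1667, 9.8333, -12.1667, 5.8333, 1.8333
Numerator Σ_{t=1}^{5}(z_t−z̄)(z_{t+1}−z̄) = -204.1944
Denominator Σ(z_t−z̄)² = 296.8333
r_1 = -204.1944 / 296.8333 = -0.688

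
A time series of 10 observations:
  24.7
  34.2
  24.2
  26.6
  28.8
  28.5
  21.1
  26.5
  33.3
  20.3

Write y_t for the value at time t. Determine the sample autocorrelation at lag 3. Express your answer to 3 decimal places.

Mean ȳ = (24.7 + 34.2 + 24.2 + 26.6 + 28.8 + 28.5 + 21.1 + 26.5 + 33.3 + 20.3)/10 = 26.8200
Σ(y_t−ȳ)(y_{t+3}−ȳ) = (0.4664) + (14.6124) + (-4.4016) + (1.2584) + (-0.6336) + (10.8864) + (37.2944) = 59.4828
Denominator Σ(y_t−ȳ)² = 189.9360
r_3 = 59.4828 / 189.9360 = 0.313

0.313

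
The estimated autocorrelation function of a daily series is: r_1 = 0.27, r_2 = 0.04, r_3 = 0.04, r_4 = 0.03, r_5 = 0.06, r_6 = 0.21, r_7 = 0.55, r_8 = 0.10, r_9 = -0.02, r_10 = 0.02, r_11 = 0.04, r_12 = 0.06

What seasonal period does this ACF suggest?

The largest autocorrelation is r_7 = 0.55; the remaining lags stay at or below 0.27. The elevated value at lag 1 (0.27), dropping to 0.04 at lag 2, reflects decaying short-term dependence rather than seasonality.
The dominant spike at lag 7 indicates a seasonal period of 7.

7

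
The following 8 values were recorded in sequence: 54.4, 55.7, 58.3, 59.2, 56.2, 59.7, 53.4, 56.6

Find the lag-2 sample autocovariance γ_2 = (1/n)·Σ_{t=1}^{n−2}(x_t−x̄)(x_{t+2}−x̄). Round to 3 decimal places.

0.244

Mean x̄ = (54.4 + 55.7 + 58.3 + 59.2 + 56.2 + 59.7 + 53.4 + 56.6)/8 = 56.6875
Deviations: -2.2875, -0.9875, 1.6125, 2.5125, -0.4875, 3.0125, -3.2875, -0.0875
Σ_{t=1}^{6}(x_t−x̄)(x_{t+2}−x̄) = 1.9522
γ_2 = 1.9522 / 8 = 0.244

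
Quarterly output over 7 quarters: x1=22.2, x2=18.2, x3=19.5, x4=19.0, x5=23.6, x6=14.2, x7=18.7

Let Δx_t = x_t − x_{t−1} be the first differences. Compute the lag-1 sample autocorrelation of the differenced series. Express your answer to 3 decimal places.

-0.662

First differences Δx: -4.0, 1.3, -0.5, 4.6, -9.4, 4.5
Mean of differences = -0.5833
Numerator Σ(Δx_t−Δx̄)(Δx_{t+1}−Δx̄) = -96.3636
Denominator Σ(Δx_t−Δx̄)² = 145.6683
r_1(Δx) = -96.3636 / 145.6683 = -0.662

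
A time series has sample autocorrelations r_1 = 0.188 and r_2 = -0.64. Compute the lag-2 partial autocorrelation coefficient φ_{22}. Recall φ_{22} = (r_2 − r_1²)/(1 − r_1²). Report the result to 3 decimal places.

-0.700

φ_{22} = (r_2 − r_1²) / (1 − r_1²)
r_1² = (0.188)² = 0.035344
Numerator = -0.64 − 0.0353 = -0.6753; denominator = 1 − 0.0353 = 0.9647
φ_{22} = -0.6753 / 0.9647 = -0.700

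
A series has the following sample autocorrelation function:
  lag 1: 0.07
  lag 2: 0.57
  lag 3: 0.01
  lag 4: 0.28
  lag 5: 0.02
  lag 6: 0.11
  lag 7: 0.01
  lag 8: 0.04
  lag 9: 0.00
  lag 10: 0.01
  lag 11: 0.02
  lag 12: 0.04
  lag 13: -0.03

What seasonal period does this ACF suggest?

The largest autocorrelation is r_2 = 0.57, with a weaker echo at lag 4 (0.28); the remaining lags stay at or below 0.11.
The dominant spike at lag 2 indicates a seasonal period of 2.

2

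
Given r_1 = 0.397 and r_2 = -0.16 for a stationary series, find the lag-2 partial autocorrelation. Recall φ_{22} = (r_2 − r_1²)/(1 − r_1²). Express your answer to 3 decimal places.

-0.377

φ_{22} = (r_2 − r_1²) / (1 − r_1²)
r_1² = (0.397)² = 0.157609
Numerator = -0.16 − 0.1576 = -0.3176; denominator = 1 − 0.1576 = 0.8424
φ_{22} = -0.3176 / 0.8424 = -0.377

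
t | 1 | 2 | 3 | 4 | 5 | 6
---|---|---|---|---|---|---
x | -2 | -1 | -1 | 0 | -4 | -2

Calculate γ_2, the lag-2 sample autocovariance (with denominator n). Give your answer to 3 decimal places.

-0.204

Mean x̄ = (-2 − 1 − 1 + 0 − 4 − 2)/6 = -1.6667
Deviations: -0.3333, 0.6667, 0.6667, 1.6667, -2.3333, -0.3333
Σ_{t=1}^{4}(x_t−x̄)(x_{t+2}−x̄) = -1.2222
γ_2 = -1.2222 / 6 = -0.204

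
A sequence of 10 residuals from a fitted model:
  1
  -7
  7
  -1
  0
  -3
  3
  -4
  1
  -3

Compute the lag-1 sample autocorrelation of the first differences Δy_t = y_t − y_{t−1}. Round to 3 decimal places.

-0.756

First differences Δy: -8, 14, -8, 1, -3, 6, -7, 5, -4
Mean of differences = -0.4444
Numerator Σ(Δy_t−Δȳ)(Δy_{t+1}−Δȳ) = -346.6420
Denominator Σ(Δy_t−Δȳ)² = 458.2222
r_1(Δy) = -346.6420 / 458.2222 = -0.756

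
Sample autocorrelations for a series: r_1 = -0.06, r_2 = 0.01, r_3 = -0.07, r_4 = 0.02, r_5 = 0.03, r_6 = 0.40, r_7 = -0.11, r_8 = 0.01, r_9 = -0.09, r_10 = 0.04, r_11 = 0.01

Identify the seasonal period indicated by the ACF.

6

The largest autocorrelation is r_6 = 0.40; the remaining lags stay at or below 0.04.
The dominant spike at lag 6 indicates a seasonal period of 6.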